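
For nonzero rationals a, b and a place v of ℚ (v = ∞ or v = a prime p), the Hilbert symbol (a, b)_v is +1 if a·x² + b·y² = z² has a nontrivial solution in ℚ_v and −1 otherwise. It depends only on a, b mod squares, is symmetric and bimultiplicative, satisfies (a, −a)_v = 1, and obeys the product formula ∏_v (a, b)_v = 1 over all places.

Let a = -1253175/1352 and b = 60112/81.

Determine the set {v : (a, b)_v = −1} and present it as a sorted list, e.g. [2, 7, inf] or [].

(a, b) ≡ (-2046, 13) mod (ℚ^×)²; places V = {2, 3, 5, 7, 11, 13, 17, 31, ∞}.
(a,b)_17: α=0, u≡11; β=2, v≡16 (mod 17); (11|17)=-1, (16|17)=+1; sign (−1)^0·-1^2·+1^0 = +1.
(a,b)_31: α=1, u≡13; β=0, v≡23 (mod 31); (13|31)=-1, (23|31)=-1; sign (−1)^0·-1^0·-1^1 = -1.
(a,b)_2: α=-3, β=4; u≡1, v≡5 (mod 8); ε(u)ε(v)=0·0, αω(v)=-3·1, βω(u)=4·0; sum ≡ 1  ⇒  -1.
(a,b)_11: α=1, u≡9; β=0, v≡2 (mod 11); (9|11)=+1, (2|11)=-1; sign (−1)^0·+1^0·-1^1 = -1.
(a,b)_∞: sgn(-2046)=−, sgn(13)=+, so +1.
(a,b)_7: α=2, u≡3; β=0, v≡6 (mod 7); (3|7)=-1, (6|7)=-1; sign (−1)^0·-1^0·-1^2 = +1.
(a,b)_5: α=2, u≡4; β=0, v≡2 (mod 5); (4|5)=+1, (2|5)=-1; sign (−1)^0·+1^0·-1^2 = +1.
(a,b)_13: α=-2, u≡8; β=1, v≡3 (mod 13); (8|13)=-1, (3|13)=+1; sign (−1)^0·-1^1·+1^-2 = -1.
(a,b)_3: α=1, u≡2; β=-4, v≡1 (mod 3); (2|3)=-1, (1|3)=+1; sign (−1)^0·-1^-4·+1^1 = +1.
Ram(-2046, 13) = {2, 11, 13, 31}; no ℚ_2-point on the conic.

[2, 11, 13, 31]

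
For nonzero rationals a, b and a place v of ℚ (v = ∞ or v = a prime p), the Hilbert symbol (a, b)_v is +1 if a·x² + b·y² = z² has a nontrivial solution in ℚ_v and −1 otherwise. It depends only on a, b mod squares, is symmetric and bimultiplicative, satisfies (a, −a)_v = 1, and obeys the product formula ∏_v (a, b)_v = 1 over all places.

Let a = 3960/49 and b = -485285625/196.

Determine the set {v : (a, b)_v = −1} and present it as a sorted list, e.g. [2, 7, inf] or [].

[2, 5, 11, 31]

(a, b) ≡ (110, -713) mod (ℚ^×)²; places V = {2, 3, 5, 7, 11, 23, 31, ∞}.
(a,b)_2: α=3, β=-2; u≡7, v≡7 (mod 8); ε(u)ε(v)=1·1, αω(v)=3·0, βω(u)=-2·0; sum ≡ 1  ⇒  -1.
(a,b)_31: α=0, u≡3; β=1, v≡16 (mod 31); (3|31)=-1, (16|31)=+1; sign (−1)^0·-1^1·+1^0 = -1.
(a,b)_7: α=-2, u≡5; β=-2, v≡2 (mod 7); (5|7)=-1, (2|7)=+1; sign (−1)^0·-1^-2·+1^-2 = +1.
(a,b)_3: α=2, u≡2; β=2, v≡1 (mod 3); (2|3)=-1, (1|3)=+1; sign (−1)^0·-1^2·+1^2 = +1.
(a,b)_5: α=1, u≡3; β=4, v≡3 (mod 5); (3|5)=-1, (3|5)=-1; sign (−1)^0·-1^4·-1^1 = -1.
(a,b)_23: α=0, u≡9; β=1, v≡17 (mod 23); (9|23)=+1, (17|23)=-1; sign (−1)^0·+1^1·-1^0 = +1.
(a,b)_∞: sgn(110)=+, sgn(-713)=−, so +1.
(a,b)_11: α=1, u≡6; β=2, v≡7 (mod 11); (6|11)=-1, (7|11)=-1; sign (−1)^0·-1^2·-1^1 = -1.
|Ram(110, -713)| = 4, even; anisotropic at {2, 5, 11, 31}.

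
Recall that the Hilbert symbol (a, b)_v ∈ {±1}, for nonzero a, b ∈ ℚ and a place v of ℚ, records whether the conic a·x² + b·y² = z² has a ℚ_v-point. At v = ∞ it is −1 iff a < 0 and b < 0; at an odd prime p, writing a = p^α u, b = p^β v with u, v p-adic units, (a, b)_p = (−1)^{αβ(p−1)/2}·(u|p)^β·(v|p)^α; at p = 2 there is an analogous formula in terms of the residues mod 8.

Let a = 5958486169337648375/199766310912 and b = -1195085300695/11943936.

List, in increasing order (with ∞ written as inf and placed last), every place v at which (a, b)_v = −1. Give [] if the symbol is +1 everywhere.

Mod squares: a ≡ 62205, b ≡ -55. Check v ∈ {∞, 2, 3, 5, 7, 11, 13, 17, 23, 29}.
v=3: a=3^-5·(≡2), b=3^-6·(≡2) mod 3; (2|3)=-1, (2|3)=-1; (−1)^{-5·-6·1}·(-1)^-6·(-1)^-5 = -1.
v=13: a=13^3·(≡1), b=13^2·(≡3) mod 13; (1|13)=+1, (3|13)=+1; (−1)^{3·2·6}·(+1)^2·(+1)^3 = +1.
v=∞: 62205 > 0 and -55 < 0  ⇒  (a,b)_∞ = +1.
v=5: a=5^3·(≡1), b=5^1·(≡1) mod 5; (1|5)=+1, (1|5)=+1; (−1)^{3·1·2}·(+1)^1·(+1)^3 = +1.
v=7: a=7^-2·(≡6), b=7^0·(≡2) mod 7; (6|7)=-1, (2|7)=+1; (−1)^{-2·0·3}·(-1)^0·(+1)^-2 = +1.
v=11: a=11^1·(≡9), b=11^1·(≡2) mod 11; (9|11)=+1, (2|11)=-1; (−1)^{1·1·5}·(+1)^1·(-1)^1 = +1.
v=2: v_2(a)=-24, v_2(b)=-14; units ≡ 5, 1 (mod 8); ε·ε+αω+βω = 0·0+-24·0+-14·1 ≡ 0  ⇒  (a,b)_2 = +1.
v=29: a=29^3·(≡22), b=29^2·(≡10) mod 29; (22|29)=+1, (10|29)=-1; (−1)^{3·2·14}·(+1)^2·(-1)^3 = -1.
v=23: a=23^4·(≡1), b=23^2·(≡7) mod 23; (1|23)=+1, (7|23)=-1; (−1)^{4·2·11}·(+1)^2·(-1)^4 = +1.
v=17: a=17^2·(≡8), b=17^2·(≡8) mod 17; (8|17)=+1, (8|17)=+1; (−1)^{2·2·8}·(+1)^2·(+1)^2 = +1.
(62205, -55 / ℚ) ramifies at {3, 29}: a division algebra.

[3, 29]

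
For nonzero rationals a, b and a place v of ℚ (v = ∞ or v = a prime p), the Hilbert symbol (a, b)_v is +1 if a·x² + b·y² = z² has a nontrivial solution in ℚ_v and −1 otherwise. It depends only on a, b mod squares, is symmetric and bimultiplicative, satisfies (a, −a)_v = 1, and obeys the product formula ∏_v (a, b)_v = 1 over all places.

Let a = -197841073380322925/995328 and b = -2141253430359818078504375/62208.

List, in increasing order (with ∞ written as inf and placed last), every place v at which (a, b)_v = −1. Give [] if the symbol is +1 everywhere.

[3, 7, 37, inf]

Mod squares: a ≡ -409479, b ≡ -358701. Check v ∈ {∞, 2, 3, 5, 7, 17, 19, 23, 29, 31, 37}.
v=31: a=31^1·(≡1), b=31^1·(≡6) mod 31; (1|31)=+1, (6|31)=-1; (−1)^{1·1·15}·(+1)^1·(-1)^1 = +1.
v=23: a=23^2·(≡13), b=23^2·(≡21) mod 23; (13|23)=+1, (21|23)=-1; (−1)^{2·2·11}·(+1)^2·(-1)^2 = +1.
v=17: a=17^1·(≡8), b=17^0·(≡13) mod 17; (8|17)=+1, (13|17)=+1; (−1)^{1·0·8}·(+1)^0·(+1)^1 = +1.
v=37: a=37^1·(≡4), b=37^2·(≡6) mod 37; (4|37)=+1, (6|37)=-1; (−1)^{1·2·18}·(+1)^2·(-1)^1 = -1.
v=3: a=3^-5·(≡1), b=3^-5·(≡1) mod 3; (1|3)=+1, (1|3)=+1; (−1)^{-5·-5·1}·(+1)^-5·(+1)^-5 = -1.
v=∞: -409479 < 0 and -358701 < 0  ⇒  (a,b)_∞ = -1.
v=5: a=5^2·(≡1), b=5^4·(≡1) mod 5; (1|5)=+1, (1|5)=+1; (−1)^{2·4·2}·(+1)^4·(+1)^2 = +1.
v=2: v_2(a)=-12, v_2(b)=-8; units ≡ 1, 3 (mod 8); ε·ε+αω+βω = 0·1+-12·1+-8·0 ≡ 0  ⇒  (a,b)_2 = +1.
v=7: a=7^1·(≡1), b=7^1·(≡4) mod 7; (1|7)=+1, (4|7)=+1; (−1)^{1·1·3}·(+1)^1·(+1)^1 = -1.
v=29: a=29^2·(≡5), b=29^3·(≡10) mod 29; (5|29)=+1, (10|29)=-1; (−1)^{2·3·14}·(+1)^3·(-1)^2 = +1.
v=19: a=19^4·(≡7), b=19^7·(≡16) mod 19; (7|19)=+1, (16|19)=+1; (−1)^{4·7·9}·(+1)^7·(+1)^4 = +1.
Ram(-409479, -358701) = {3, 7, 37, ∞}; no ℚ_3-point on the conic.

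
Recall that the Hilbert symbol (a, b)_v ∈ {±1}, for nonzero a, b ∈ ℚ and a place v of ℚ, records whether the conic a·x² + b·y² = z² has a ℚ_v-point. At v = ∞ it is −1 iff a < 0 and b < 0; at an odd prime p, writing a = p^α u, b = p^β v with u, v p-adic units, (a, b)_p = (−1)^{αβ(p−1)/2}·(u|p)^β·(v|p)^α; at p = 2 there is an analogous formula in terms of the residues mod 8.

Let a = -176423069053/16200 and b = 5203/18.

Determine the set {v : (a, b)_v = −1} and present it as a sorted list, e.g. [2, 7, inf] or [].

[2, 19]

Mod squares: a ≡ -266, b ≡ 86. Check v ∈ {∞, 2, 3, 5, 7, 11, 19, 43}.
v=∞: -266 < 0 and 86 > 0  ⇒  (a,b)_∞ = +1.
v=43: a=43^2·(≡38), b=43^1·(≡33) mod 43; (38|43)=+1, (33|43)=-1; (−1)^{2·1·21}·(+1)^1·(-1)^2 = +1.
v=19: a=19^1·(≡4), b=19^0·(≡3) mod 19; (4|19)=+1, (3|19)=-1; (−1)^{1·0·9}·(+1)^0·(-1)^1 = -1.
v=5: a=5^-2·(≡4), b=5^0·(≡1) mod 5; (4|5)=+1, (1|5)=+1; (−1)^{-2·0·2}·(+1)^0·(+1)^-2 = +1.
v=11: a=11^4·(≡9), b=11^2·(≡3) mod 11; (9|11)=+1, (3|11)=+1; (−1)^{4·2·5}·(+1)^2·(+1)^4 = +1.
v=3: a=3^-4·(≡1), b=3^-2·(≡2) mod 3; (1|3)=+1, (2|3)=-1; (−1)^{-4·-2·1}·(+1)^-2·(-1)^-4 = +1.
v=2: v_2(a)=-3, v_2(b)=-1; units ≡ 3, 3 (mod 8); ε·ε+αω+βω = 1·1+-3·1+-1·1 ≡ 1  ⇒  (a,b)_2 = -1.
v=7: a=7^3·(≡4), b=7^0·(≡4) mod 7; (4|7)=+1, (4|7)=+1; (−1)^{3·0·3}·(+1)^0·(+1)^3 = +1.
Ram(-266, 86) = {2, 19}; no ℚ_2-point on the conic.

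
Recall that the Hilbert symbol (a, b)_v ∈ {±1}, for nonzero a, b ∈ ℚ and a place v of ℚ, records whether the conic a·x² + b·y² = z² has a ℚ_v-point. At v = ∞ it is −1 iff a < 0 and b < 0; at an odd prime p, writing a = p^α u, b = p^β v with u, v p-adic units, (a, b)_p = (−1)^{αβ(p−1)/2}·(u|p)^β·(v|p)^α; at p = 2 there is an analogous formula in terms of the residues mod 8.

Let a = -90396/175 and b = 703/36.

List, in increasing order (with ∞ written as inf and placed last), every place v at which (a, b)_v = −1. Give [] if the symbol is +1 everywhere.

[2, 7, 31, 37]

(a, b) ≡ (-217, 703) mod (ℚ^×)²; places V = {2, 3, 5, 7, 19, 31, 37, ∞}.
(a,b)_37: α=0, u≡19; β=1, v≡18 (mod 37); (19|37)=-1, (18|37)=-1; sign (−1)^0·-1^1·-1^0 = -1.
(a,b)_2: α=2, β=-2; u≡7, v≡7 (mod 8); ε(u)ε(v)=1·1, αω(v)=2·0, βω(u)=-2·0; sum ≡ 1  ⇒  -1.
(a,b)_5: α=-2, u≡2; β=0, v≡3 (mod 5); (2|5)=-1, (3|5)=-1; sign (−1)^0·-1^0·-1^-2 = +1.
(a,b)_7: α=-1, u≡4; β=0, v≡3 (mod 7); (4|7)=+1, (3|7)=-1; sign (−1)^0·+1^0·-1^-1 = -1.
(a,b)_∞: sgn(-217)=−, sgn(703)=+, so +1.
(a,b)_3: α=6, u≡2; β=-2, v≡1 (mod 3); (2|3)=-1, (1|3)=+1; sign (−1)^0·-1^-2·+1^6 = +1.
(a,b)_31: α=1, u≡3; β=0, v≡29 (mod 31); (3|31)=-1, (29|31)=-1; sign (−1)^0·-1^0·-1^1 = -1.
(a,b)_19: α=0, u≡11; β=1, v≡10 (mod 19); (11|19)=+1, (10|19)=-1; sign (−1)^0·+1^1·-1^0 = +1.
|Ram(-217, 703)| = 4, even; anisotropic at {2, 7, 31, 37}.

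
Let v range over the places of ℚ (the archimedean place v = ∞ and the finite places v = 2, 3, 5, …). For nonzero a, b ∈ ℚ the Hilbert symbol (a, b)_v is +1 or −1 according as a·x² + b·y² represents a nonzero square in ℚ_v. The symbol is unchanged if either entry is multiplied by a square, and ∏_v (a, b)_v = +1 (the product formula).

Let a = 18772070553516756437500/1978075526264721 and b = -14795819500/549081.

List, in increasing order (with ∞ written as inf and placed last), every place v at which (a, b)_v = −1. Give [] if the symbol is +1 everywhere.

Mod squares: a ≡ 7, b ≡ -24955. Check v ∈ {∞, 2, 3, 5, 7, 11, 13, 19, 23, 31}.
v=2: v_2(a)=2, v_2(b)=2; units ≡ 7, 5 (mod 8); ε·ε+αω+βω = 1·0+2·1+2·0 ≡ 0  ⇒  (a,b)_2 = +1.
v=5: a=5^6·(≡2), b=5^3·(≡4) mod 5; (2|5)=-1, (4|5)=+1; (−1)^{6·3·2}·(-1)^3·(+1)^6 = -1.
v=23: a=23^2·(≡11), b=23^1·(≡11) mod 23; (11|23)=-1, (11|23)=-1; (−1)^{2·1·11}·(-1)^1·(-1)^2 = -1.
v=7: a=7^9·(≡1), b=7^3·(≡6) mod 7; (1|7)=+1, (6|7)=-1; (−1)^{9·3·3}·(+1)^3·(-1)^9 = +1.
v=∞: 7 > 0 and -24955 < 0  ⇒  (a,b)_∞ = +1.
v=31: a=31^2·(≡10), b=31^1·(≡20) mod 31; (10|31)=+1, (20|31)=+1; (−1)^{2·1·15}·(+1)^1·(+1)^2 = +1.
v=11: a=11^4·(≡6), b=11^2·(≡4) mod 11; (6|11)=-1, (4|11)=+1; (−1)^{4·2·5}·(-1)^2·(+1)^4 = +1.
v=13: a=13^-4·(≡5), b=13^-2·(≡7) mod 13; (5|13)=-1, (7|13)=-1; (−1)^{-4·-2·6}·(-1)^-2·(-1)^-4 = +1.
v=3: a=3^-12·(≡1), b=3^-2·(≡2) mod 3; (1|3)=+1, (2|3)=-1; (−1)^{-12·-2·1}·(+1)^-2·(-1)^-12 = +1.
v=19: a=19^-4·(≡16), b=19^-2·(≡17) mod 19; (16|19)=+1, (17|19)=+1; (−1)^{-4·-2·9}·(+1)^-2·(+1)^-4 = +1.
(7, -24955 / ℚ) ramifies at {5, 23}: a division algebra.

[5, 23]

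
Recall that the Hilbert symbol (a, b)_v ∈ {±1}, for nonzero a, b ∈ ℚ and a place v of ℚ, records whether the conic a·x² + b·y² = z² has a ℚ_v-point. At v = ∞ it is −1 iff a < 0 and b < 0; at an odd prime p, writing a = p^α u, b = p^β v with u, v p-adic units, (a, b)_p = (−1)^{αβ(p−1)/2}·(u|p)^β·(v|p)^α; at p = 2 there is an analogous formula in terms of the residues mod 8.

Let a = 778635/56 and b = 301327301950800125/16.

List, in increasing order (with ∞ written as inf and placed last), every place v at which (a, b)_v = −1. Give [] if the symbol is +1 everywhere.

[2, 5, 7, 13]

(a, b) ≡ (10010, 5) mod (ℚ^×)²; places V = {2, 3, 5, 7, 11, 13, ∞}.
(a,b)_5: α=1, u≡2; β=3, v≡1 (mod 5); (2|5)=-1, (1|5)=+1; sign (−1)^0·-1^3·+1^1 = -1.
(a,b)_3: α=2, u≡2; β=0, v≡2 (mod 3); (2|3)=-1, (2|3)=-1; sign (−1)^0·-1^0·-1^2 = +1.
(a,b)_7: α=-1, u≡4; β=8, v≡5 (mod 7); (4|7)=+1, (5|7)=-1; sign (−1)^0·+1^8·-1^-1 = -1.
(a,b)_2: α=-3, β=-4; u≡5, v≡5 (mod 8); ε(u)ε(v)=0·0, αω(v)=-3·1, βω(u)=-4·1; sum ≡ 1  ⇒  -1.
(a,b)_11: α=3, u≡2; β=4, v≡3 (mod 11); (2|11)=-1, (3|11)=+1; sign (−1)^0·-1^4·+1^3 = +1.
(a,b)_13: α=1, u≡1; β=4, v≡11 (mod 13); (1|13)=+1, (11|13)=-1; sign (−1)^0·+1^4·-1^1 = -1.
(a,b)_∞: sgn(10010)=+, sgn(5)=+, so +1.
Ram(10010, 5) = {2, 5, 7, 13}; no ℚ_2-point on the conic.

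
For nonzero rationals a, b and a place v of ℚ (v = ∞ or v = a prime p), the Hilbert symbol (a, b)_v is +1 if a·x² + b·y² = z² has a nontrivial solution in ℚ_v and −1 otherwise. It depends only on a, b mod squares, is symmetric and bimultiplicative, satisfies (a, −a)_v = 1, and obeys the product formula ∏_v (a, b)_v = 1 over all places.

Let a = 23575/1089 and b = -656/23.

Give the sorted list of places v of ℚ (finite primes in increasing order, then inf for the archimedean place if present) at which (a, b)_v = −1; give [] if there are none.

(a, b) ≡ (943, -943) mod (ℚ^×)²; places V = {2, 3, 5, 11, 23, 41, ∞}.
(a,b)_3: α=-2, u≡1; β=0, v≡2 (mod 3); (1|3)=+1, (2|3)=-1; sign (−1)^0·+1^0·-1^-2 = +1.
(a,b)_23: α=1, u≡16; β=-1, v≡11 (mod 23); (16|23)=+1, (11|23)=-1; sign (−1)^1·+1^-1·-1^1 = +1.
(a,b)_5: α=2, u≡2; β=0, v≡3 (mod 5); (2|5)=-1, (3|5)=-1; sign (−1)^0·-1^0·-1^2 = +1.
(a,b)_∞: sgn(943)=+, sgn(-943)=−, so +1.
(a,b)_2: α=0, β=4; u≡7, v≡1 (mod 8); ε(u)ε(v)=1·0, αω(v)=0·0, βω(u)=4·0; sum ≡ 0  ⇒  +1.
(a,b)_11: α=-2, u≡10; β=0, v≡4 (mod 11); (10|11)=-1, (4|11)=+1; sign (−1)^0·-1^0·+1^-2 = +1.
(a,b)_41: α=1, u≡25; β=1, v≡10 (mod 41); (25|41)=+1, (10|41)=+1; sign (−1)^0·+1^1·+1^1 = +1.
Every local symbol is +1, so the conic 943·x² + -943·y² = z² has ℚ_v-points for all v and hence a ℚ-point; (a, b / ℚ) ≅ M_2(ℚ).

[]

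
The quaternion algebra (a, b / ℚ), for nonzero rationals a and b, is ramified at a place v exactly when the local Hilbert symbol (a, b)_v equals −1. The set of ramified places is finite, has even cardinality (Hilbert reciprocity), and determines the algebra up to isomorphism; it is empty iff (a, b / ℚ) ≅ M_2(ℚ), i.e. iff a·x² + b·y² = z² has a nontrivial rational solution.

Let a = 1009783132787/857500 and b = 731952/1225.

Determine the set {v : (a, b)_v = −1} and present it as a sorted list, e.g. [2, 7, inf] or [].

[19, 23]

(a, b) ≡ (2261, 5083) mod (ℚ^×)²; places V = {2, 3, 5, 7, 11, 13, 17, 19, 23, ∞}.
(a,b)_∞: sgn(2261)=+, sgn(5083)=+, so +1.
(a,b)_23: α=2, u≡15; β=1, v≡14 (mod 23); (15|23)=-1, (14|23)=-1; sign (−1)^0·-1^1·-1^2 = -1.
(a,b)_7: α=-3, u≡2; β=-2, v≡1 (mod 7); (2|7)=+1, (1|7)=+1; sign (−1)^0·+1^-2·+1^-3 = +1.
(a,b)_13: α=2, u≡10; β=1, v≡9 (mod 13); (10|13)=+1, (9|13)=+1; sign (−1)^0·+1^1·+1^2 = +1.
(a,b)_3: α=0, u≡2; β=2, v≡1 (mod 3); (2|3)=-1, (1|3)=+1; sign (−1)^0·-1^2·+1^0 = +1.
(a,b)_11: α=2, u≡8; β=0, v≡3 (mod 11); (8|11)=-1, (3|11)=+1; sign (−1)^0·-1^0·+1^2 = +1.
(a,b)_19: α=1, u≡4; β=0, v≡8 (mod 19); (4|19)=+1, (8|19)=-1; sign (−1)^0·+1^0·-1^1 = -1.
(a,b)_17: α=3, u≡3; β=1, v≡12 (mod 17); (3|17)=-1, (12|17)=-1; sign (−1)^0·-1^1·-1^3 = +1.
(a,b)_2: α=-2, β=4; u≡5, v≡3 (mod 8); ε(u)ε(v)=0·1, αω(v)=-2·1, βω(u)=4·1; sum ≡ 0  ⇒  +1.
(a,b)_5: α=-4, u≡1; β=-2, v≡3 (mod 5); (1|5)=+1, (3|5)=-1; sign (−1)^0·+1^-2·-1^-4 = +1.
Ram(2261, 5083) = {19, 23}; no ℚ_19-point on the conic.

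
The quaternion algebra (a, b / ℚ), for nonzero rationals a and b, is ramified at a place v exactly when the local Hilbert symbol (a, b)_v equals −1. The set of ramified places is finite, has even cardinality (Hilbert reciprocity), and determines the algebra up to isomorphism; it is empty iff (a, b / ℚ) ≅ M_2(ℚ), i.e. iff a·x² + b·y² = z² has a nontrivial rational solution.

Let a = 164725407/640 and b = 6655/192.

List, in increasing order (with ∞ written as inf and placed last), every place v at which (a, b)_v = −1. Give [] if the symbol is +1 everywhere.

Mod squares: a ≡ 70, b ≡ 165. Check v ∈ {∞, 2, 3, 5, 7, 11}.
v=11: a=11^2·(≡9), b=11^3·(≡1) mod 11; (9|11)=+1, (1|11)=+1; (−1)^{2·3·5}·(+1)^3·(+1)^2 = +1.
v=7: a=7^5·(≡5), b=7^0·(≡4) mod 7; (5|7)=-1, (4|7)=+1; (−1)^{5·0·3}·(-1)^0·(+1)^5 = +1.
v=∞: 70 > 0 and 165 > 0  ⇒  (a,b)_∞ = +1.
v=5: a=5^-1·(≡4), b=5^1·(≡3) mod 5; (4|5)=+1, (3|5)=-1; (−1)^{-1·1·2}·(+1)^1·(-1)^-1 = -1.
v=2: v_2(a)=-7, v_2(b)=-6; units ≡ 3, 5 (mod 8); ε·ε+αω+βω = 1·0+-7·1+-6·1 ≡ 1  ⇒  (a,b)_2 = -1.
v=3: a=3^4·(≡1), b=3^-1·(≡1) mod 3; (1|3)=+1, (1|3)=+1; (−1)^{4·-1·1}·(+1)^-1·(+1)^4 = +1.
(70, 165 / ℚ) ramifies at {2, 5}: a division algebra.

[2, 5]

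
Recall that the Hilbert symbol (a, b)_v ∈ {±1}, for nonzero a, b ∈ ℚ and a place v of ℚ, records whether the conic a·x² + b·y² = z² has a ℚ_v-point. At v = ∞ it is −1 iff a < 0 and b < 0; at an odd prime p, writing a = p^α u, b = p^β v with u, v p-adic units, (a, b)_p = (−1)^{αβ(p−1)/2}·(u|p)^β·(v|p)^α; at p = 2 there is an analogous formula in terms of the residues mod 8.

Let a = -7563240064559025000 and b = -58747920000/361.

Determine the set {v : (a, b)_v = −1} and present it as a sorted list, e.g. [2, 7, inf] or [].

(a, b) ≡ (-5610, -42) mod (ℚ^×)²; places V = {2, 3, 5, 7, 11, 17, 19, ∞}.
(a,b)_∞: sgn(-5610)=−, sgn(-42)=−, so -1.
(a,b)_17: α=5, u≡11; β=2, v≡4 (mod 17); (11|17)=-1, (4|17)=+1; sign (−1)^0·-1^2·+1^5 = +1.
(a,b)_7: α=2, u≡2; β=1, v≡2 (mod 7); (2|7)=+1, (2|7)=+1; sign (−1)^0·+1^1·+1^2 = +1.
(a,b)_5: α=5, u≡2; β=4, v≡3 (mod 5); (2|5)=-1, (3|5)=-1; sign (−1)^0·-1^4·-1^5 = -1.
(a,b)_3: α=3, u≡2; β=1, v≡1 (mod 3); (2|3)=-1, (1|3)=+1; sign (−1)^1·-1^1·+1^3 = +1.
(a,b)_2: α=3, β=7; u≡3, v≡3 (mod 8); ε(u)ε(v)=1·1, αω(v)=3·1, βω(u)=7·1; sum ≡ 1  ⇒  -1.
(a,b)_19: α=0, u≡2; β=-2, v≡10 (mod 19); (2|19)=-1, (10|19)=-1; sign (−1)^0·-1^-2·-1^0 = +1.
(a,b)_11: α=5, u≡2; β=2, v≡10 (mod 11); (2|11)=-1, (10|11)=-1; sign (−1)^0·-1^2·-1^5 = -1.
(-5610, -42 / ℚ) ramifies at {2, 5, 11, ∞}: a division algebra.

[2, 5, 11, inf]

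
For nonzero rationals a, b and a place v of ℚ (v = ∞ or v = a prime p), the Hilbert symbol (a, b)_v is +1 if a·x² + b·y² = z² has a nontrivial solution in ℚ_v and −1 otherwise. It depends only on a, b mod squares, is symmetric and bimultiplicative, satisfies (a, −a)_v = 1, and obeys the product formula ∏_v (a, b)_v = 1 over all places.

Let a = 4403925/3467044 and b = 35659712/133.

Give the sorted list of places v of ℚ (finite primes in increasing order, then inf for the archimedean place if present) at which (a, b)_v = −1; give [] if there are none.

(a, b) ≡ (37, 54131) mod (ℚ^×)²; places V = {2, 3, 5, 7, 11, 19, 23, 37, ∞}.
(a,b)_19: α=-2, u≡18; β=-1, v≡8 (mod 19); (18|19)=-1, (8|19)=-1; sign (−1)^0·-1^-1·-1^-2 = -1.
(a,b)_2: α=-2, β=6; u≡5, v≡3 (mod 8); ε(u)ε(v)=0·1, αω(v)=-2·1, βω(u)=6·1; sum ≡ 0  ⇒  +1.
(a,b)_7: α=-4, u≡4; β=-1, v≡5 (mod 7); (4|7)=+1, (5|7)=-1; sign (−1)^0·+1^-1·-1^-4 = +1.
(a,b)_∞: sgn(37)=+, sgn(54131)=+, so +1.
(a,b)_23: α=2, u≡22; β=0, v≡8 (mod 23); (22|23)=-1, (8|23)=+1; sign (−1)^0·-1^0·+1^2 = +1.
(a,b)_11: α=0, u≡1; β=1, v≡4 (mod 11); (1|11)=+1, (4|11)=+1; sign (−1)^0·+1^1·+1^0 = +1.
(a,b)_3: α=2, u≡1; β=0, v≡2 (mod 3); (1|3)=+1, (2|3)=-1; sign (−1)^0·+1^0·-1^2 = +1.
(a,b)_5: α=2, u≡3; β=0, v≡4 (mod 5); (3|5)=-1, (4|5)=+1; sign (−1)^0·-1^0·+1^2 = +1.
(a,b)_37: α=1, u≡1; β=3, v≡32 (mod 37); (1|37)=+1, (32|37)=-1; sign (−1)^0·+1^3·-1^1 = -1.
(37, 54131 / ℚ) ramifies at {19, 37}: a division algebra.

[19, 37]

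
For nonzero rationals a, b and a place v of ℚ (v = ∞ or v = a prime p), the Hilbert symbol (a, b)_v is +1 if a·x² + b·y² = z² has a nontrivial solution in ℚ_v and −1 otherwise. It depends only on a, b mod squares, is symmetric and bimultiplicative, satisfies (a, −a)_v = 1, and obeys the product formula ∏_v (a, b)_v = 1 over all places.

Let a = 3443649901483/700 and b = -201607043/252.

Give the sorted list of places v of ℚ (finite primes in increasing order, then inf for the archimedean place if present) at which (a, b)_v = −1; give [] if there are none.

[31, 37]

(a, b) ≡ (82621, -1678061) mod (ℚ^×)²; places V = {2, 3, 5, 7, 11, 19, 29, 31, 37, ∞}.
(a,b)_∞: sgn(82621)=+, sgn(-1678061)=−, so +1.
(a,b)_11: α=1, u≡5; β=1, v≡10 (mod 11); (5|11)=+1, (10|11)=-1; sign (−1)^1·+1^1·-1^1 = +1.
(a,b)_7: α=-1, u≡4; β=-1, v≡6 (mod 7); (4|7)=+1, (6|7)=-1; sign (−1)^1·+1^-1·-1^-1 = +1.
(a,b)_2: α=-2, β=-2; u≡5, v≡3 (mod 8); ε(u)ε(v)=0·1, αω(v)=-2·1, βω(u)=-2·1; sum ≡ 0  ⇒  +1.
(a,b)_3: α=0, u≡1; β=-2, v≡1 (mod 3); (1|3)=+1, (1|3)=+1; sign (−1)^0·+1^-2·+1^0 = +1.
(a,b)_31: α=2, u≡23; β=1, v≡17 (mod 31); (23|31)=-1, (17|31)=-1; sign (−1)^0·-1^1·-1^2 = -1.
(a,b)_19: α=2, u≡9; β=1, v≡18 (mod 19); (9|19)=+1, (18|19)=-1; sign (−1)^0·+1^1·-1^2 = +1.
(a,b)_37: α=1, u≡24; β=1, v≡26 (mod 37); (24|37)=-1, (26|37)=+1; sign (−1)^0·-1^1·+1^1 = -1.
(a,b)_5: α=-2, u≡1; β=0, v≡1 (mod 5); (1|5)=+1, (1|5)=+1; sign (−1)^0·+1^0·+1^-2 = +1.
(a,b)_29: α=3, u≡13; β=2, v≡1 (mod 29); (13|29)=+1, (1|29)=+1; sign (−1)^0·+1^2·+1^3 = +1.
|Ram(82621, -1678061)| = 2, even; anisotropic at {31, 37}.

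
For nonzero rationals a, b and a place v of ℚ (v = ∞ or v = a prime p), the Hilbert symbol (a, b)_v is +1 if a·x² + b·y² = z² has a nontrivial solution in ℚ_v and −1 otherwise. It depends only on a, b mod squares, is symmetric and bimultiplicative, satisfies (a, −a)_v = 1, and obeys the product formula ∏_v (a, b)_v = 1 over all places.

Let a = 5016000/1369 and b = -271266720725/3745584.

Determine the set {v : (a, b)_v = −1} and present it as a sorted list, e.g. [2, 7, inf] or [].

Mod squares: a ≡ 3135, b ≡ -4199. Check v ∈ {∞, 2, 3, 5, 7, 11, 13, 17, 19, 37}.
v=3: a=3^1·(≡1), b=3^-2·(≡1) mod 3; (1|3)=+1, (1|3)=+1; (−1)^{1·-2·1}·(+1)^-2·(+1)^1 = +1.
v=2: v_2(a)=6, v_2(b)=-4; units ≡ 7, 1 (mod 8); ε·ε+αω+βω = 1·0+6·0+-4·0 ≡ 0  ⇒  (a,b)_2 = +1.
v=17: a=17^0·(≡11), b=17^1·(≡2) mod 17; (11|17)=-1, (2|17)=+1; (−1)^{0·1·8}·(-1)^1·(+1)^0 = -1.
v=11: a=11^1·(≡10), b=11^2·(≡9) mod 11; (10|11)=-1, (9|11)=+1; (−1)^{1·2·5}·(-1)^2·(+1)^1 = +1.
v=19: a=19^1·(≡14), b=19^-1·(≡11) mod 19; (14|19)=-1, (11|19)=+1; (−1)^{1·-1·9}·(-1)^-1·(+1)^1 = +1.
v=13: a=13^0·(≡7), b=13^3·(≡6) mod 13; (7|13)=-1, (6|13)=-1; (−1)^{0·3·6}·(-1)^3·(-1)^0 = -1.
v=37: a=37^-2·(≡21), b=37^-2·(≡29) mod 37; (21|37)=+1, (29|37)=-1; (−1)^{-2·-2·18}·(+1)^-2·(-1)^-2 = +1.
v=7: a=7^0·(≡6), b=7^4·(≡1) mod 7; (6|7)=-1, (1|7)=+1; (−1)^{0·4·3}·(-1)^4·(+1)^0 = +1.
v=5: a=5^3·(≡2), b=5^2·(≡4) mod 5; (2|5)=-1, (4|5)=+1; (−1)^{3·2·2}·(-1)^2·(+1)^3 = +1.
v=∞: 3135 > 0 and -4199 < 0  ⇒  (a,b)_∞ = +1.
Ram(3135, -4199) = {13, 17}; no ℚ_13-point on the conic.

[13, 17]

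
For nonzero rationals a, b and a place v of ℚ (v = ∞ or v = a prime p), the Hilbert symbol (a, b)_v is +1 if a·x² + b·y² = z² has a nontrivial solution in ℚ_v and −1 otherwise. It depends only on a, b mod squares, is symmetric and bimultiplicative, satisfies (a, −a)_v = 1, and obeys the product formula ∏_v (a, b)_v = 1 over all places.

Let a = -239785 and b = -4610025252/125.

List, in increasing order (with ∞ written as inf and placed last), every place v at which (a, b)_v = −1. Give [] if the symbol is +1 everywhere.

Mod squares: a ≡ -239785, b ≡ -1451885. Check v ∈ {∞, 2, 3, 5, 7, 13, 17, 19, 29, 31}.
v=2: v_2(a)=0, v_2(b)=2; units ≡ 7, 3 (mod 8); ε·ε+αω+βω = 1·1+0·1+2·0 ≡ 1  ⇒  (a,b)_2 = -1.
v=∞: -239785 < 0 and -1451885 < 0  ⇒  (a,b)_∞ = -1.
v=31: a=31^1·(≡15), b=31^1·(≡11) mod 31; (15|31)=-1, (11|31)=-1; (−1)^{1·1·15}·(-1)^1·(-1)^1 = -1.
v=29: a=29^0·(≡16), b=29^1·(≡11) mod 29; (16|29)=+1, (11|29)=-1; (−1)^{0·1·14}·(+1)^1·(-1)^0 = +1.
v=7: a=7^1·(≡3), b=7^2·(≡6) mod 7; (3|7)=-1, (6|7)=-1; (−1)^{1·2·3}·(-1)^2·(-1)^1 = -1.
v=19: a=19^0·(≡14), b=19^1·(≡12) mod 19; (14|19)=-1, (12|19)=-1; (−1)^{0·1·9}·(-1)^1·(-1)^0 = -1.
v=3: a=3^0·(≡2), b=3^4·(≡1) mod 3; (2|3)=-1, (1|3)=+1; (−1)^{0·4·1}·(-1)^4·(+1)^0 = +1.
v=17: a=17^1·(≡5), b=17^1·(≡10) mod 17; (5|17)=-1, (10|17)=-1; (−1)^{1·1·8}·(-1)^1·(-1)^1 = +1.
v=13: a=13^1·(≡2), b=13^0·(≡8) mod 13; (2|13)=-1, (8|13)=-1; (−1)^{1·0·6}·(-1)^0·(-1)^1 = -1.
v=5: a=5^1·(≡3), b=5^-3·(≡3) mod 5; (3|5)=-1, (3|5)=-1; (−1)^{1·-3·2}·(-1)^-3·(-1)^1 = +1.
|Ram(-239785, -1451885)| = 6, even; anisotropic at {2, 7, 13, 19, 31, ∞}.

[2, 7, 13, 19, 31, inf]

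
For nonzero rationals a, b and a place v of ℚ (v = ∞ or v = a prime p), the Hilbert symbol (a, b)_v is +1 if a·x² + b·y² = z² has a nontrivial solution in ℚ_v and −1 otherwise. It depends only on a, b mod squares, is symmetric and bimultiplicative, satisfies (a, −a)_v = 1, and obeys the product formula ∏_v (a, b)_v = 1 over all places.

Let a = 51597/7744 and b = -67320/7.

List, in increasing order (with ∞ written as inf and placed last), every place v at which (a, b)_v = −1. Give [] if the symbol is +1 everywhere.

[2, 5, 7, 11]

Mod squares: a ≡ 13, b ≡ -13090. Check v ∈ {∞, 2, 3, 5, 7, 11, 13, 17}.
v=17: a=17^0·(≡4), b=17^1·(≡5) mod 17; (4|17)=+1, (5|17)=-1; (−1)^{0·1·8}·(+1)^1·(-1)^0 = +1.
v=5: a=5^0·(≡3), b=5^1·(≡3) mod 5; (3|5)=-1, (3|5)=-1; (−1)^{0·1·2}·(-1)^1·(-1)^0 = -1.
v=7: a=7^2·(≡5), b=7^-1·(≡6) mod 7; (5|7)=-1, (6|7)=-1; (−1)^{2·-1·3}·(-1)^-1·(-1)^2 = -1.
v=∞: 13 > 0 and -13090 < 0  ⇒  (a,b)_∞ = +1.
v=3: a=3^4·(≡1), b=3^2·(≡2) mod 3; (1|3)=+1, (2|3)=-1; (−1)^{4·2·1}·(+1)^2·(-1)^4 = +1.
v=13: a=13^1·(≡12), b=13^0·(≡1) mod 13; (12|13)=+1, (1|13)=+1; (−1)^{1·0·6}·(+1)^0·(+1)^1 = +1.
v=2: v_2(a)=-6, v_2(b)=3; units ≡ 5, 7 (mod 8); ε·ε+αω+βω = 0·1+-6·0+3·1 ≡ 1  ⇒  (a,b)_2 = -1.
v=11: a=11^-2·(≡2), b=11^1·(≡1) mod 11; (2|11)=-1, (1|11)=+1; (−1)^{-2·1·5}·(-1)^1·(+1)^-2 = -1.
|Ram(13, -13090)| = 4, even; anisotropic at {2, 5, 7, 11}.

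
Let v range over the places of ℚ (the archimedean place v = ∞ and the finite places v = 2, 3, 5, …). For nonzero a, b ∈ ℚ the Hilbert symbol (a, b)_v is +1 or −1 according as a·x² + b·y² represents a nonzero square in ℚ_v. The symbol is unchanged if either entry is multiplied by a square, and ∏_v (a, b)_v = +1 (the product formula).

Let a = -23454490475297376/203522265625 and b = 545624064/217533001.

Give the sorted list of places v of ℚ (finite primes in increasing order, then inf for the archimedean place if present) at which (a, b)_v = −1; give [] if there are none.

Mod squares: a ≡ -11868598, b ≡ 41. Check v ∈ {∞, 2, 3, 5, 7, 11, 19, 23, 29, 31, 41, 43}.
v=43: a=43^0·(≡38), b=43^-2·(≡31) mod 43; (38|43)=+1, (31|43)=+1; (−1)^{0·-2·21}·(+1)^-2·(+1)^0 = +1.
v=7: a=7^-5·(≡6), b=7^-6·(≡6) mod 7; (6|7)=-1, (6|7)=-1; (−1)^{-5·-6·3}·(-1)^-6·(-1)^-5 = -1.
v=29: a=29^1·(≡18), b=29^0·(≡3) mod 29; (18|29)=-1, (3|29)=-1; (−1)^{1·0·14}·(-1)^0·(-1)^1 = -1.
v=3: a=3^2·(≡2), b=3^2·(≡2) mod 3; (2|3)=-1, (2|3)=-1; (−1)^{2·2·1}·(-1)^2·(-1)^2 = +1.
v=19: a=19^0·(≡12), b=19^2·(≡2) mod 19; (12|19)=-1, (2|19)=-1; (−1)^{0·2·9}·(-1)^2·(-1)^0 = +1.
v=∞: -11868598 < 0 and 41 > 0  ⇒  (a,b)_∞ = +1.
v=31: a=31^-1·(≡11), b=31^0·(≡28) mod 31; (11|31)=-1, (28|31)=+1; (−1)^{-1·0·15}·(-1)^0·(+1)^-1 = +1.
v=41: a=41^3·(≡36), b=41^1·(≡20) mod 41; (36|41)=+1, (20|41)=+1; (−1)^{3·1·20}·(+1)^1·(+1)^3 = +1.
v=11: a=11^6·(≡6), b=11^0·(≡10) mod 11; (6|11)=-1, (10|11)=-1; (−1)^{6·0·5}·(-1)^0·(-1)^6 = +1.
v=23: a=23^1·(≡16), b=23^0·(≡6) mod 23; (16|23)=+1, (6|23)=+1; (−1)^{1·0·11}·(+1)^0·(+1)^1 = +1.
v=2: v_2(a)=5, v_2(b)=12; units ≡ 5, 1 (mod 8); ε·ε+αω+βω = 0·0+5·0+12·1 ≡ 0  ⇒  (a,b)_2 = +1.
v=5: a=5^-8·(≡2), b=5^0·(≡4) mod 5; (2|5)=-1, (4|5)=+1; (−1)^{-8·0·2}·(-1)^0·(+1)^-8 = +1.
(-11868598, 41 / ℚ) ramifies at {7, 29}: a division algebra.

[7, 29]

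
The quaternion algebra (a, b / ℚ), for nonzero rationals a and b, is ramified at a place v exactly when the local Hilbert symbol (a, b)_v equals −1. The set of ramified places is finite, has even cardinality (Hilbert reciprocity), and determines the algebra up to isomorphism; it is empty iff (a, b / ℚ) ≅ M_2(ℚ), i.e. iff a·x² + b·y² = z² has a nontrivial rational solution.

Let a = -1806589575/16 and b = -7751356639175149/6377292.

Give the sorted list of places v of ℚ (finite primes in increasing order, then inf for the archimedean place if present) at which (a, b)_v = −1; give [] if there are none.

[3, 7, 17, inf]

Mod squares: a ≡ -7, b ≡ -3927. Check v ∈ {∞, 2, 3, 5, 7, 11, 13, 17}.
v=7: a=7^3·(≡3), b=7^3·(≡6) mod 7; (3|7)=-1, (6|7)=-1; (−1)^{3·3·3}·(-1)^3·(-1)^3 = -1.
v=5: a=5^2·(≡2), b=5^0·(≡3) mod 5; (2|5)=-1, (3|5)=-1; (−1)^{2·0·2}·(-1)^0·(-1)^2 = +1.
v=∞: -7 < 0 and -3927 < 0  ⇒  (a,b)_∞ = -1.
v=17: a=17^2·(≡3), b=17^3·(≡10) mod 17; (3|17)=-1, (10|17)=-1; (−1)^{2·3·8}·(-1)^3·(-1)^2 = -1.
v=2: v_2(a)=-4, v_2(b)=-2; units ≡ 1, 1 (mod 8); ε·ε+αω+βω = 0·0+-4·0+-2·0 ≡ 0  ⇒  (a,b)_2 = +1.
v=13: a=13^0·(≡5), b=13^4·(≡4) mod 13; (5|13)=-1, (4|13)=+1; (−1)^{0·4·6}·(-1)^4·(+1)^0 = +1.
v=3: a=3^6·(≡2), b=3^-13·(≡2) mod 3; (2|3)=-1, (2|3)=-1; (−1)^{6·-13·1}·(-1)^-13·(-1)^6 = -1.
v=11: a=11^0·(≡9), b=11^5·(≡2) mod 11; (9|11)=+1, (2|11)=-1; (−1)^{0·5·5}·(+1)^5·(-1)^0 = +1.
Ram(-7, -3927) = {3, 7, 17, ∞}; no ℚ_3-point on the conic.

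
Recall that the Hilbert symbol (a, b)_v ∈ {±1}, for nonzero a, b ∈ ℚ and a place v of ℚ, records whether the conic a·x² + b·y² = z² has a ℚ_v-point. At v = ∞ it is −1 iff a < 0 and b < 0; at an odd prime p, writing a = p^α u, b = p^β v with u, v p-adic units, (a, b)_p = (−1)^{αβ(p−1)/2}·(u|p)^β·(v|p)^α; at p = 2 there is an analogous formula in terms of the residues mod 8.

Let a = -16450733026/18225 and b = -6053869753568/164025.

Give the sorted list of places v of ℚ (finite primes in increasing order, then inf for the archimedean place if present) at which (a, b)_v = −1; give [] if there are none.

[7, 17, 19, inf]

Mod squares: a ≡ -58786, b ≡ -1352078. Check v ∈ {∞, 2, 3, 5, 7, 13, 17, 19, 23}.
v=19: a=19^1·(≡2), b=19^1·(≡10) mod 19; (2|19)=-1, (10|19)=-1; (−1)^{1·1·9}·(-1)^1·(-1)^1 = -1.
v=13: a=13^1·(≡7), b=13^1·(≡6) mod 13; (7|13)=-1, (6|13)=-1; (−1)^{1·1·6}·(-1)^1·(-1)^1 = +1.
v=3: a=3^-6·(≡2), b=3^-8·(≡1) mod 3; (2|3)=-1, (1|3)=+1; (−1)^{-6·-8·1}·(-1)^-8·(+1)^-6 = +1.
v=5: a=5^-2·(≡1), b=5^-2·(≡2) mod 5; (1|5)=+1, (2|5)=-1; (−1)^{-2·-2·2}·(+1)^-2·(-1)^-2 = +1.
v=7: a=7^1·(≡1), b=7^1·(≡2) mod 7; (1|7)=+1, (2|7)=+1; (−1)^{1·1·3}·(+1)^1·(+1)^1 = -1.
v=17: a=17^1·(≡6), b=17^1·(≡13) mod 17; (6|17)=-1, (13|17)=+1; (−1)^{1·1·8}·(-1)^1·(+1)^1 = -1.
v=23: a=23^4·(≡13), b=23^5·(≡18) mod 23; (13|23)=+1, (18|23)=+1; (−1)^{4·5·11}·(+1)^5·(+1)^4 = +1.
v=∞: -58786 < 0 and -1352078 < 0  ⇒  (a,b)_∞ = -1.
v=2: v_2(a)=1, v_2(b)=5; units ≡ 7, 1 (mod 8); ε·ε+αω+βω = 1·0+1·0+5·0 ≡ 0  ⇒  (a,b)_2 = +1.
|Ram(-58786, -1352078)| = 4, even; anisotropic at {7, 17, 19, ∞}.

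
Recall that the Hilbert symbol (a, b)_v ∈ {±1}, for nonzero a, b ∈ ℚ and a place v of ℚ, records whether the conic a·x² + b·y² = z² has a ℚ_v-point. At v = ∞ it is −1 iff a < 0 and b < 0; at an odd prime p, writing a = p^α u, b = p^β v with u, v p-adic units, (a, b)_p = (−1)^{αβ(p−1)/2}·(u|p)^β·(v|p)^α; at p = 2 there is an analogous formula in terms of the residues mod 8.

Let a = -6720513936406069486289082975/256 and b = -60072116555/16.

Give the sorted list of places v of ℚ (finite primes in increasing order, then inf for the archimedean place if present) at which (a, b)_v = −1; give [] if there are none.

Mod squares: a ≡ -309111, b ≡ -1595. Check v ∈ {∞, 2, 3, 5, 11, 17, 19, 29}.
v=5: a=5^2·(≡1), b=5^1·(≡4) mod 5; (1|5)=+1, (4|5)=+1; (−1)^{2·1·2}·(+1)^1·(+1)^2 = +1.
v=19: a=19^9·(≡8), b=19^4·(≡5) mod 19; (8|19)=-1, (5|19)=+1; (−1)^{9·4·9}·(-1)^4·(+1)^9 = +1.
v=3: a=3^7·(≡1), b=3^0·(≡1) mod 3; (1|3)=+1, (1|3)=+1; (−1)^{7·0·1}·(+1)^0·(+1)^7 = +1.
v=2: v_2(a)=-8, v_2(b)=-4; units ≡ 1, 5 (mod 8); ε·ε+αω+βω = 0·0+-8·1+-4·0 ≡ 0  ⇒  (a,b)_2 = +1.
v=29: a=29^3·(≡25), b=29^1·(≡10) mod 29; (25|29)=+1, (10|29)=-1; (−1)^{3·1·14}·(+1)^1·(-1)^3 = -1.
v=11: a=11^1·(≡5), b=11^1·(≡4) mod 11; (5|11)=+1, (4|11)=+1; (−1)^{1·1·5}·(+1)^1·(+1)^1 = -1.
v=∞: -309111 < 0 and -1595 < 0  ⇒  (a,b)_∞ = -1.
v=17: a=17^5·(≡5), b=17^2·(≡3) mod 17; (5|17)=-1, (3|17)=-1; (−1)^{5·2·8}·(-1)^2·(-1)^5 = -1.
(-309111, -1595 / ℚ) ramifies at {11, 17, 29, ∞}: a division algebra.

[11, 17, 29, inf]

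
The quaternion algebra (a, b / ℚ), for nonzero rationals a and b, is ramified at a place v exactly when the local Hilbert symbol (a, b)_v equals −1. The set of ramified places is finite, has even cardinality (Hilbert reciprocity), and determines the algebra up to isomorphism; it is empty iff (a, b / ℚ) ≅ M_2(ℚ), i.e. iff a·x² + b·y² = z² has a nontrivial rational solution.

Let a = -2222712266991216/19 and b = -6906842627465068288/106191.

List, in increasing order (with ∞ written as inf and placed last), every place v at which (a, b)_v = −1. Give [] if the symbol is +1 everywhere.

Mod squares: a ≡ -4389, b ≡ -58815393. Check v ∈ {∞, 2, 3, 7, 11, 13, 17, 19, 23, 29}.
v=23: a=23^0·(≡16), b=23^-1·(≡3) mod 23; (16|23)=+1, (3|23)=+1; (−1)^{0·-1·11}·(+1)^-1·(+1)^0 = +1.
v=13: a=13^2·(≡11), b=13^3·(≡1) mod 13; (11|13)=-1, (1|13)=+1; (−1)^{2·3·6}·(-1)^3·(+1)^2 = -1.
v=29: a=29^2·(≡3), b=29^3·(≡2) mod 29; (3|29)=-1, (2|29)=-1; (−1)^{2·3·14}·(-1)^3·(-1)^2 = -1.
v=∞: -4389 < 0 and -58815393 < 0  ⇒  (a,b)_∞ = -1.
v=17: a=17^2·(≡10), b=17^3·(≡1) mod 17; (10|17)=-1, (1|17)=+1; (−1)^{2·3·8}·(-1)^3·(+1)^2 = -1.
v=2: v_2(a)=4, v_2(b)=8; units ≡ 3, 7 (mod 8); ε·ε+αω+βω = 1·1+4·0+8·1 ≡ 1  ⇒  (a,b)_2 = -1.
v=7: a=7^1·(≡5), b=7^1·(≡5) mod 7; (5|7)=-1, (5|7)=-1; (−1)^{1·1·3}·(-1)^1·(-1)^1 = -1.
v=3: a=3^1·(≡1), b=3^-5·(≡1) mod 3; (1|3)=+1, (1|3)=+1; (−1)^{1·-5·1}·(+1)^-5·(+1)^1 = -1.
v=11: a=11^5·(≡10), b=11^4·(≡3) mod 11; (10|11)=-1, (3|11)=+1; (−1)^{5·4·5}·(-1)^4·(+1)^5 = +1.
v=19: a=19^-1·(≡11), b=19^-1·(≡17) mod 19; (11|19)=+1, (17|19)=+1; (−1)^{-1·-1·9}·(+1)^-1·(+1)^-1 = -1.
|Ram(-4389, -58815393)| = 8, even; anisotropic at {2, 3, 7, 13, 17, 19, 29, ∞}.

[2, 3, 7, 13, 17, 19, 29, inf]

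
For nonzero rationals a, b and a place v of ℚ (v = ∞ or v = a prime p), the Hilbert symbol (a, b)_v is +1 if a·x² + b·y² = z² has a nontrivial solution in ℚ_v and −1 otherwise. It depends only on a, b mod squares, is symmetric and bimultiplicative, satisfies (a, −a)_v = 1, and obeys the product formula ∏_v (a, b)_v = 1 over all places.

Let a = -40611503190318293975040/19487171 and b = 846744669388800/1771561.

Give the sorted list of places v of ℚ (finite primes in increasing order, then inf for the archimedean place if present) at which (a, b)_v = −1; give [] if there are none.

Mod squares: a ≡ -3135, b ≡ 39767. Check v ∈ {∞, 2, 3, 5, 7, 11, 13, 19, 23}.
v=∞: -3135 < 0 and 39767 > 0  ⇒  (a,b)_∞ = +1.
v=5: a=5^1·(≡2), b=5^2·(≡2) mod 5; (2|5)=-1, (2|5)=-1; (−1)^{1·2·2}·(-1)^2·(-1)^1 = -1.
v=7: a=7^0·(≡4), b=7^1·(≡2) mod 7; (4|7)=+1, (2|7)=+1; (−1)^{0·1·3}·(+1)^1·(+1)^0 = +1.
v=13: a=13^2·(≡8), b=13^1·(≡4) mod 13; (8|13)=-1, (4|13)=+1; (−1)^{2·1·6}·(-1)^1·(+1)^2 = -1.
v=11: a=11^-7·(≡9), b=11^-6·(≡6) mod 11; (9|11)=+1, (6|11)=-1; (−1)^{-7·-6·5}·(+1)^-6·(-1)^-7 = -1.
v=3: a=3^7·(≡2), b=3^2·(≡2) mod 3; (2|3)=-1, (2|3)=-1; (−1)^{7·2·1}·(-1)^2·(-1)^7 = -1.
v=23: a=23^2·(≡13), b=23^1·(≡8) mod 23; (13|23)=+1, (8|23)=+1; (−1)^{2·1·11}·(+1)^1·(+1)^2 = +1.
v=2: v_2(a)=24, v_2(b)=18; units ≡ 1, 7 (mod 8); ε·ε+αω+βω = 0·1+24·0+18·0 ≡ 0  ⇒  (a,b)_2 = +1.
v=19: a=19^5·(≡5), b=19^3·(≡10) mod 19; (5|19)=+1, (10|19)=-1; (−1)^{5·3·9}·(+1)^3·(-1)^5 = +1.
Ram(-3135, 39767) = {3, 5, 11, 13}; no ℚ_3-point on the conic.

[3, 5, 11, 13]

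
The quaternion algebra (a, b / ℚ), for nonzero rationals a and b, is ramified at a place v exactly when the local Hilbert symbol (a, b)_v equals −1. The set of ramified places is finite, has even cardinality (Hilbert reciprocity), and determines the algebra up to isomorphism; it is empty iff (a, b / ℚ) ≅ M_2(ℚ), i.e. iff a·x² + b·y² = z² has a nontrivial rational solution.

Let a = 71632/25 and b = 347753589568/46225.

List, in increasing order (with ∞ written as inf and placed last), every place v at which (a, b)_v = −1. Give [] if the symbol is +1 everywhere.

(a, b) ≡ (37, 916453) mod (ℚ^×)²; places V = {2, 5, 7, 11, 17, 31, 37, 43, 47, ∞}.
(a,b)_2: α=4, β=6; u≡5, v≡5 (mod 8); ε(u)ε(v)=0·0, αω(v)=4·1, βω(u)=6·1; sum ≡ 0  ⇒  +1.
(a,b)_5: α=-2, u≡2; β=-2, v≡2 (mod 5); (2|5)=-1, (2|5)=-1; sign (−1)^0·-1^-2·-1^-2 = +1.
(a,b)_47: α=0, u≡34; β=1, v≡29 (mod 47); (34|47)=+1, (29|47)=-1; sign (−1)^0·+1^1·-1^0 = +1.
(a,b)_31: α=0, u≡17; β=1, v≡18 (mod 31); (17|31)=-1, (18|31)=+1; sign (−1)^0·-1^1·+1^0 = -1.
(a,b)_17: α=0, u≡12; β=1, v≡16 (mod 17); (12|17)=-1, (16|17)=+1; sign (−1)^0·-1^1·+1^0 = -1.
(a,b)_∞: sgn(37)=+, sgn(916453)=+, so +1.
(a,b)_37: α=1, u≡36; β=1, v≡28 (mod 37); (36|37)=+1, (28|37)=+1; sign (−1)^0·+1^1·+1^1 = +1.
(a,b)_7: α=0, u≡2; β=2, v≡3 (mod 7); (2|7)=+1, (3|7)=-1; sign (−1)^0·+1^2·-1^0 = +1.
(a,b)_43: α=0, u≡29; β=-2, v≡8 (mod 43); (29|43)=-1, (8|43)=-1; sign (−1)^0·-1^-2·-1^0 = +1.
(a,b)_11: α=2, u≡3; β=2, v≡7 (mod 11); (3|11)=+1, (7|11)=-1; sign (−1)^0·+1^2·-1^2 = +1.
|Ram(37, 916453)| = 2, even; anisotropic at {17, 31}.

[17, 31]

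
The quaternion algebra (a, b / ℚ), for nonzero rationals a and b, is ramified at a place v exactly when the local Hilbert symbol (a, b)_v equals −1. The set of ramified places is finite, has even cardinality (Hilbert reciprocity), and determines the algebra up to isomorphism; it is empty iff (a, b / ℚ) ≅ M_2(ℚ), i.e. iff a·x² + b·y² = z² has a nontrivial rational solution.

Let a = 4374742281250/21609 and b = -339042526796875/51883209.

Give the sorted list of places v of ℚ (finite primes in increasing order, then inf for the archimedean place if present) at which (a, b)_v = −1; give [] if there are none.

[2, 11]

Mod squares: a ≡ 291346, b ≡ -22579315. Check v ∈ {∞, 2, 3, 5, 7, 11, 17, 19, 31, 41}.
v=2: v_2(a)=1, v_2(b)=0; units ≡ 1, 5 (mod 8); ε·ε+αω+βω = 0·0+1·1+0·0 ≡ 1  ⇒  (a,b)_2 = -1.
v=41: a=41^1·(≡17), b=41^1·(≡6) mod 41; (17|41)=-1, (6|41)=-1; (−1)^{1·1·20}·(-1)^1·(-1)^1 = +1.
v=7: a=7^-4·(≡6), b=7^-8·(≡4) mod 7; (6|7)=-1, (4|7)=+1; (−1)^{-4·-8·3}·(-1)^-8·(+1)^-4 = +1.
v=∞: 291346 > 0 and -22579315 < 0  ⇒  (a,b)_∞ = +1.
v=19: a=19^1·(≡16), b=19^1·(≡2) mod 19; (16|19)=+1, (2|19)=-1; (−1)^{1·1·9}·(+1)^1·(-1)^1 = +1.
v=11: a=11^1·(≡3), b=11^1·(≡5) mod 11; (3|11)=+1, (5|11)=+1; (−1)^{1·1·5}·(+1)^1·(+1)^1 = -1.
v=17: a=17^1·(≡1), b=17^1·(≡4) mod 17; (1|17)=+1, (4|17)=+1; (−1)^{1·1·8}·(+1)^1·(+1)^1 = +1.
v=31: a=31^2·(≡4), b=31^3·(≡17) mod 31; (4|31)=+1, (17|31)=-1; (−1)^{2·3·15}·(+1)^3·(-1)^2 = +1.
v=3: a=3^-2·(≡1), b=3^-2·(≡2) mod 3; (1|3)=+1, (2|3)=-1; (−1)^{-2·-2·1}·(+1)^-2·(-1)^-2 = +1.
v=5: a=5^6·(≡4), b=5^7·(≡3) mod 5; (4|5)=+1, (3|5)=-1; (−1)^{6·7·2}·(+1)^7·(-1)^6 = +1.
(291346, -22579315 / ℚ) ramifies at {2, 11}: a division algebra.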